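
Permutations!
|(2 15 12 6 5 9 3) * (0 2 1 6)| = 20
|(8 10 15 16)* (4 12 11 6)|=|(4 12 11 6)(8 10 15 16)|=4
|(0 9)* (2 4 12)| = 6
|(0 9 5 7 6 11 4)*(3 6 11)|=6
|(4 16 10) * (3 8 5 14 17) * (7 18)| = 30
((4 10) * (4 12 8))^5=(4 10 12 8)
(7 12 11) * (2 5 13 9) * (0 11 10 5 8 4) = (0 11 7 12 10 5 13 9 2 8 4) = [11, 1, 8, 3, 0, 13, 6, 12, 4, 2, 5, 7, 10, 9]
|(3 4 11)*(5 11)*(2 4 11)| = |(2 4 5)(3 11)| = 6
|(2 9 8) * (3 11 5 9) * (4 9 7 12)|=|(2 3 11 5 7 12 4 9 8)|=9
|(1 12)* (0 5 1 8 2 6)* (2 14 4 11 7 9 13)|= 13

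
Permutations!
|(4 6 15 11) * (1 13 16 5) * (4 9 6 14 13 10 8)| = 8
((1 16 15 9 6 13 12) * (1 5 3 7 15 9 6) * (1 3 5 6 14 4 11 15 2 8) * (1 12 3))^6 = ((1 16 9)(2 8 12 6 13 3 7)(4 11 15 14))^6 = (16)(2 7 3 13 6 12 8)(4 15)(11 14)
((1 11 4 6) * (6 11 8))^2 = ((1 8 6)(4 11))^2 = (11)(1 6 8)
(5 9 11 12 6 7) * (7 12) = [0, 1, 2, 3, 4, 9, 12, 5, 8, 11, 10, 7, 6] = (5 9 11 7)(6 12)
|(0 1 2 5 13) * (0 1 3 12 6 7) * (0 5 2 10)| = |(0 3 12 6 7 5 13 1 10)| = 9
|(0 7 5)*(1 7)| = |(0 1 7 5)| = 4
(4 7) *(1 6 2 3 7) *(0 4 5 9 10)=(0 4 1 6 2 3 7 5 9 10)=[4, 6, 3, 7, 1, 9, 2, 5, 8, 10, 0]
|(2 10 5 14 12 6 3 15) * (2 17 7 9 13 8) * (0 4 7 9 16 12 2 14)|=|(0 4 7 16 12 6 3 15 17 9 13 8 14 2 10 5)|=16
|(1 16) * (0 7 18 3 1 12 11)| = |(0 7 18 3 1 16 12 11)| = 8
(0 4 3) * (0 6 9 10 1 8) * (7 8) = (0 4 3 6 9 10 1 7 8) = [4, 7, 2, 6, 3, 5, 9, 8, 0, 10, 1]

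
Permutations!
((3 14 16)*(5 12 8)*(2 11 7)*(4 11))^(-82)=(2 11)(3 16 14)(4 7)(5 8 12)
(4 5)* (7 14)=(4 5)(7 14)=[0, 1, 2, 3, 5, 4, 6, 14, 8, 9, 10, 11, 12, 13, 7]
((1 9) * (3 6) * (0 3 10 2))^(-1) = ((0 3 6 10 2)(1 9))^(-1) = (0 2 10 6 3)(1 9)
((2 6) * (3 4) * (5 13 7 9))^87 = ((2 6)(3 4)(5 13 7 9))^87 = (2 6)(3 4)(5 9 7 13)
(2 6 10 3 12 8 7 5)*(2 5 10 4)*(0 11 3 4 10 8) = (0 11 3 12)(2 6 10 4)(7 8) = [11, 1, 6, 12, 2, 5, 10, 8, 7, 9, 4, 3, 0]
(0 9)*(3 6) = (0 9)(3 6) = [9, 1, 2, 6, 4, 5, 3, 7, 8, 0]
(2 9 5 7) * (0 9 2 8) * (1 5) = (0 9 1 5 7 8) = [9, 5, 2, 3, 4, 7, 6, 8, 0, 1]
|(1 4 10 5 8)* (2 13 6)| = |(1 4 10 5 8)(2 13 6)| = 15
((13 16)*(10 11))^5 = (10 11)(13 16)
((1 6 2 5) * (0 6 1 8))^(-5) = (8)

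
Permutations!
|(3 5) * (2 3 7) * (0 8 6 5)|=|(0 8 6 5 7 2 3)|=7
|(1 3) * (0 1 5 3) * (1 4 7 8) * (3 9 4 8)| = |(0 8 1)(3 5 9 4 7)| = 15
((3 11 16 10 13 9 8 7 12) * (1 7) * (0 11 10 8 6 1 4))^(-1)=((0 11 16 8 4)(1 7 12 3 10 13 9 6))^(-1)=(0 4 8 16 11)(1 6 9 13 10 3 12 7)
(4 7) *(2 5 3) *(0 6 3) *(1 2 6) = (0 1 2 5)(3 6)(4 7) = [1, 2, 5, 6, 7, 0, 3, 4]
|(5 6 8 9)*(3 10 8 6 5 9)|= 3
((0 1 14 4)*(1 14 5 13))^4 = ((0 14 4)(1 5 13))^4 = (0 14 4)(1 5 13)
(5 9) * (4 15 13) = (4 15 13)(5 9) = [0, 1, 2, 3, 15, 9, 6, 7, 8, 5, 10, 11, 12, 4, 14, 13]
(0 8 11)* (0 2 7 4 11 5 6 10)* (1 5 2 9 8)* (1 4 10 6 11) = (0 4 1 5 11 9 8 2 7 10) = [4, 5, 7, 3, 1, 11, 6, 10, 2, 8, 0, 9]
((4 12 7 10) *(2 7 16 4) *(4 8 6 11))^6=((2 7 10)(4 12 16 8 6 11))^6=(16)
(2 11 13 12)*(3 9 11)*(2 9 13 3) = (3 13 12 9 11) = [0, 1, 2, 13, 4, 5, 6, 7, 8, 11, 10, 3, 9, 12]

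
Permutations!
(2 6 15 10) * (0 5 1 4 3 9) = [5, 4, 6, 9, 3, 1, 15, 7, 8, 0, 2, 11, 12, 13, 14, 10] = (0 5 1 4 3 9)(2 6 15 10)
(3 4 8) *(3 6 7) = (3 4 8 6 7) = [0, 1, 2, 4, 8, 5, 7, 3, 6]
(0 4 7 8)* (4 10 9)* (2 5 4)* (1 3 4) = (0 10 9 2 5 1 3 4 7 8) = [10, 3, 5, 4, 7, 1, 6, 8, 0, 2, 9]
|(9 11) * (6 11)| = |(6 11 9)| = 3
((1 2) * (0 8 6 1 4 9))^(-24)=((0 8 6 1 2 4 9))^(-24)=(0 2 8 4 6 9 1)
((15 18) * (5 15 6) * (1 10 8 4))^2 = (1 8)(4 10)(5 18)(6 15)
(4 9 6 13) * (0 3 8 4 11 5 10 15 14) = (0 3 8 4 9 6 13 11 5 10 15 14) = [3, 1, 2, 8, 9, 10, 13, 7, 4, 6, 15, 5, 12, 11, 0, 14]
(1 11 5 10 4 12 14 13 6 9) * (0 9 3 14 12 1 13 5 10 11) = (0 9 13 6 3 14 5 11 10 4 1) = [9, 0, 2, 14, 1, 11, 3, 7, 8, 13, 4, 10, 12, 6, 5]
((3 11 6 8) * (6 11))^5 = ((11)(3 6 8))^5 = (11)(3 8 6)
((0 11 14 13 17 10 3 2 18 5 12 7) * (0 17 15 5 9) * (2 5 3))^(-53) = (0 13 5 17 18 11 15 12 10 9 14 3 7 2)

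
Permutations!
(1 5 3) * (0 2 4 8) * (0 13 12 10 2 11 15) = (0 11 15)(1 5 3)(2 4 8 13 12 10) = [11, 5, 4, 1, 8, 3, 6, 7, 13, 9, 2, 15, 10, 12, 14, 0]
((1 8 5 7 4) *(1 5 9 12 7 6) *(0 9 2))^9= (0 2 8 1 6 5 4 7 12 9)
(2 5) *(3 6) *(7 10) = [0, 1, 5, 6, 4, 2, 3, 10, 8, 9, 7] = (2 5)(3 6)(7 10)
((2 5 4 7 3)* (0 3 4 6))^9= ((0 3 2 5 6)(4 7))^9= (0 6 5 2 3)(4 7)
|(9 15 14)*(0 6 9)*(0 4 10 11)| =8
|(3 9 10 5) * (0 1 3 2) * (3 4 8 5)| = |(0 1 4 8 5 2)(3 9 10)| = 6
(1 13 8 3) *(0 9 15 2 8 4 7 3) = [9, 13, 8, 1, 7, 5, 6, 3, 0, 15, 10, 11, 12, 4, 14, 2] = (0 9 15 2 8)(1 13 4 7 3)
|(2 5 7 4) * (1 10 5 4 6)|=|(1 10 5 7 6)(2 4)|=10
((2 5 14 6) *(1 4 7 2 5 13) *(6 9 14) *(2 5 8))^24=(14)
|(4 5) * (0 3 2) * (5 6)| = |(0 3 2)(4 6 5)| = 3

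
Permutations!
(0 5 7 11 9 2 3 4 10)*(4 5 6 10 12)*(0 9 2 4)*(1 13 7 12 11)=(0 6 10 9 4 11 2 3 5 12)(1 13 7)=[6, 13, 3, 5, 11, 12, 10, 1, 8, 4, 9, 2, 0, 7]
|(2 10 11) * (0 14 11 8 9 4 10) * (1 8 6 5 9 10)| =|(0 14 11 2)(1 8 10 6 5 9 4)| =28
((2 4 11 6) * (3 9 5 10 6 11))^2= (11)(2 3 5 6 4 9 10)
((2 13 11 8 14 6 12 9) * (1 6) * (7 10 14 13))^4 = (1 2)(6 7)(8 13 11)(9 14)(10 12)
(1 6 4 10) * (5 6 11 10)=[0, 11, 2, 3, 5, 6, 4, 7, 8, 9, 1, 10]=(1 11 10)(4 5 6)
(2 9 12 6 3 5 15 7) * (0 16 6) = [16, 1, 9, 5, 4, 15, 3, 2, 8, 12, 10, 11, 0, 13, 14, 7, 6] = (0 16 6 3 5 15 7 2 9 12)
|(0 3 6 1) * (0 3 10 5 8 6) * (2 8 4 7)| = 10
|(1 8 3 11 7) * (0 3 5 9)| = 8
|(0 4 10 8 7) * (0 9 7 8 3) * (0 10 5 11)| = 4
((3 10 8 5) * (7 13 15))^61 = (3 10 8 5)(7 13 15)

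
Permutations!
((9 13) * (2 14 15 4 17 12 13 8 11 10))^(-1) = ((2 14 15 4 17 12 13 9 8 11 10))^(-1) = (2 10 11 8 9 13 12 17 4 15 14)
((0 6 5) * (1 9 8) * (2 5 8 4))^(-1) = ((0 6 8 1 9 4 2 5))^(-1) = (0 5 2 4 9 1 8 6)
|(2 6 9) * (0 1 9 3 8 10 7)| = |(0 1 9 2 6 3 8 10 7)| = 9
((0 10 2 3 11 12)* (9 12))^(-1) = ((0 10 2 3 11 9 12))^(-1) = (0 12 9 11 3 2 10)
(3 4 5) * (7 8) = (3 4 5)(7 8) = [0, 1, 2, 4, 5, 3, 6, 8, 7]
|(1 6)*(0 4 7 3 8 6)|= 7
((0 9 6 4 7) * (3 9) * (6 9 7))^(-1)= (9)(0 7 3)(4 6)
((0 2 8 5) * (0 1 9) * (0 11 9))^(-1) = ((0 2 8 5 1)(9 11))^(-1) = (0 1 5 8 2)(9 11)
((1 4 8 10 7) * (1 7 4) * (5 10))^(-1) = ((4 8 5 10))^(-1) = (4 10 5 8)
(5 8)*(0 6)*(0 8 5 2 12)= (0 6 8 2 12)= [6, 1, 12, 3, 4, 5, 8, 7, 2, 9, 10, 11, 0]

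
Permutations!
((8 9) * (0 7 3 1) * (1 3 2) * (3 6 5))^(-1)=(0 1 2 7)(3 5 6)(8 9)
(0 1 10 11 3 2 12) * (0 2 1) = [0, 10, 12, 1, 4, 5, 6, 7, 8, 9, 11, 3, 2] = (1 10 11 3)(2 12)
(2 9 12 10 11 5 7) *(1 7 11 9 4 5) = (1 7 2 4 5 11)(9 12 10) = [0, 7, 4, 3, 5, 11, 6, 2, 8, 12, 9, 1, 10]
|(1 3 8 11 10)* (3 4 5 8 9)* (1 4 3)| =|(1 3 9)(4 5 8 11 10)| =15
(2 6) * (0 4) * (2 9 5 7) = [4, 1, 6, 3, 0, 7, 9, 2, 8, 5] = (0 4)(2 6 9 5 7)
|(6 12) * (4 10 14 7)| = 4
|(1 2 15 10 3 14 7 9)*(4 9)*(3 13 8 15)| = 28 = |(1 2 3 14 7 4 9)(8 15 10 13)|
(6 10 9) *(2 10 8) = (2 10 9 6 8) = [0, 1, 10, 3, 4, 5, 8, 7, 2, 6, 9]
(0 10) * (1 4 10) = (0 1 4 10) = [1, 4, 2, 3, 10, 5, 6, 7, 8, 9, 0]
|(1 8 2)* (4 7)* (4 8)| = 5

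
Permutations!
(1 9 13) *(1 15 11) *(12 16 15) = (1 9 13 12 16 15 11) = [0, 9, 2, 3, 4, 5, 6, 7, 8, 13, 10, 1, 16, 12, 14, 11, 15]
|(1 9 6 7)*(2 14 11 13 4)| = |(1 9 6 7)(2 14 11 13 4)| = 20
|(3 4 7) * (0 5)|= 6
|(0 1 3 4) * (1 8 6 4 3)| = 4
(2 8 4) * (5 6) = [0, 1, 8, 3, 2, 6, 5, 7, 4] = (2 8 4)(5 6)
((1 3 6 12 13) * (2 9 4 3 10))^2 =((1 10 2 9 4 3 6 12 13))^2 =(1 2 4 6 13 10 9 3 12)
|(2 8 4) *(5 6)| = 6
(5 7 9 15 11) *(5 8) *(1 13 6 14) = (1 13 6 14)(5 7 9 15 11 8) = [0, 13, 2, 3, 4, 7, 14, 9, 5, 15, 10, 8, 12, 6, 1, 11]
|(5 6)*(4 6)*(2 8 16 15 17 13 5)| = 9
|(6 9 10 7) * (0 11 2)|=12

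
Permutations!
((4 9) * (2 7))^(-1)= (2 7)(4 9)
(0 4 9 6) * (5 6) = (0 4 9 5 6) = [4, 1, 2, 3, 9, 6, 0, 7, 8, 5]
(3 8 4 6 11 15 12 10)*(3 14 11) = [0, 1, 2, 8, 6, 5, 3, 7, 4, 9, 14, 15, 10, 13, 11, 12] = (3 8 4 6)(10 14 11 15 12)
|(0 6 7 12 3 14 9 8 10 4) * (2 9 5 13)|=13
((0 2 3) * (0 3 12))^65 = ((0 2 12))^65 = (0 12 2)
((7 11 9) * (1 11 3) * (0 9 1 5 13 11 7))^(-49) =((0 9)(1 7 3 5 13 11))^(-49) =(0 9)(1 11 13 5 3 7)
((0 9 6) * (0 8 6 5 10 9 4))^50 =(5 9 10)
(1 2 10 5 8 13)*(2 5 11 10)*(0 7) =(0 7)(1 5 8 13)(10 11) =[7, 5, 2, 3, 4, 8, 6, 0, 13, 9, 11, 10, 12, 1]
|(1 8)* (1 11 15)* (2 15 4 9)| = |(1 8 11 4 9 2 15)| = 7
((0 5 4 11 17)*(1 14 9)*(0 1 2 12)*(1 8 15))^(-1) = (0 12 2 9 14 1 15 8 17 11 4 5)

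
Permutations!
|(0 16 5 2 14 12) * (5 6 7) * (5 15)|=9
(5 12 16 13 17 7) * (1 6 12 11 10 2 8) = (1 6 12 16 13 17 7 5 11 10 2 8) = [0, 6, 8, 3, 4, 11, 12, 5, 1, 9, 2, 10, 16, 17, 14, 15, 13, 7]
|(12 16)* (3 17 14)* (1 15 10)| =|(1 15 10)(3 17 14)(12 16)| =6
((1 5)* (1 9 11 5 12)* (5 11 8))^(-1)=((1 12)(5 9 8))^(-1)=(1 12)(5 8 9)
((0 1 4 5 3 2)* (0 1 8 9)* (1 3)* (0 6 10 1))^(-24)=((0 8 9 6 10 1 4 5)(2 3))^(-24)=(10)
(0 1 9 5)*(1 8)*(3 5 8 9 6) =[9, 6, 2, 5, 4, 0, 3, 7, 1, 8] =(0 9 8 1 6 3 5)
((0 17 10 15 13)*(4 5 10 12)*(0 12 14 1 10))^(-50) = ((0 17 14 1 10 15 13 12 4 5))^(-50) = (17)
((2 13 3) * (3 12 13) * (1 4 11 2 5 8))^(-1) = (1 8 5 3 2 11 4)(12 13)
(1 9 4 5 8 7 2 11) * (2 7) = (1 9 4 5 8 2 11) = [0, 9, 11, 3, 5, 8, 6, 7, 2, 4, 10, 1]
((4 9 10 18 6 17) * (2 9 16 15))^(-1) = ((2 9 10 18 6 17 4 16 15))^(-1) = (2 15 16 4 17 6 18 10 9)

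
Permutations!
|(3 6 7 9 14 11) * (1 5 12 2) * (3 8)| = 28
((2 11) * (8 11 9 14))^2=((2 9 14 8 11))^2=(2 14 11 9 8)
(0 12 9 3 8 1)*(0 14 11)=(0 12 9 3 8 1 14 11)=[12, 14, 2, 8, 4, 5, 6, 7, 1, 3, 10, 0, 9, 13, 11]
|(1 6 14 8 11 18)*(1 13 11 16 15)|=6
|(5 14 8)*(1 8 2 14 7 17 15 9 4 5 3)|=|(1 8 3)(2 14)(4 5 7 17 15 9)|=6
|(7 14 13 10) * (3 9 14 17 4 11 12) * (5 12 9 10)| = |(3 10 7 17 4 11 9 14 13 5 12)| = 11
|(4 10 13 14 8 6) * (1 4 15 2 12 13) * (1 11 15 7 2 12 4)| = |(2 4 10 11 15 12 13 14 8 6 7)| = 11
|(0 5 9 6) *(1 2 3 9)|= |(0 5 1 2 3 9 6)|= 7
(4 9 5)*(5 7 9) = [0, 1, 2, 3, 5, 4, 6, 9, 8, 7] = (4 5)(7 9)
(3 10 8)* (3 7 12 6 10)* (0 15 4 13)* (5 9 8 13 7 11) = (0 15 4 7 12 6 10 13)(5 9 8 11) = [15, 1, 2, 3, 7, 9, 10, 12, 11, 8, 13, 5, 6, 0, 14, 4]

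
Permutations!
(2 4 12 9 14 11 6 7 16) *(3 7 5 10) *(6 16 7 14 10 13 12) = [0, 1, 4, 14, 6, 13, 5, 7, 8, 10, 3, 16, 9, 12, 11, 15, 2] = (2 4 6 5 13 12 9 10 3 14 11 16)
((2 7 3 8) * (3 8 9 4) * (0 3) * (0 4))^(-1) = (0 9 3)(2 8 7)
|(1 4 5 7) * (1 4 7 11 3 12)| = 7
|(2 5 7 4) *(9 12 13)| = 12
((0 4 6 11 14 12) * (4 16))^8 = ((0 16 4 6 11 14 12))^8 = (0 16 4 6 11 14 12)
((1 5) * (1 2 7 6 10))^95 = (1 10 6 7 2 5)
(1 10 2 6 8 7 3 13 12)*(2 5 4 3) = (1 10 5 4 3 13 12)(2 6 8 7) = [0, 10, 6, 13, 3, 4, 8, 2, 7, 9, 5, 11, 1, 12]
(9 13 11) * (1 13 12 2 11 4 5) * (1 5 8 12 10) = [0, 13, 11, 3, 8, 5, 6, 7, 12, 10, 1, 9, 2, 4] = (1 13 4 8 12 2 11 9 10)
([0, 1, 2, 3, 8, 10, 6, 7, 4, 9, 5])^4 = (10)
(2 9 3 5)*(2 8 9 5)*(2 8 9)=(2 5 9 3 8)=[0, 1, 5, 8, 4, 9, 6, 7, 2, 3]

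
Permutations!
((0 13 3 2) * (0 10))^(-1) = (0 10 2 3 13)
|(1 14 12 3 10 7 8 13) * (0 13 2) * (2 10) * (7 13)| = |(0 7 8 10 13 1 14 12 3 2)| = 10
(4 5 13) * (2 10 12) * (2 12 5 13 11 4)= [0, 1, 10, 3, 13, 11, 6, 7, 8, 9, 5, 4, 12, 2]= (2 10 5 11 4 13)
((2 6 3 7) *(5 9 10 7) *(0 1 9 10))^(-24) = ((0 1 9)(2 6 3 5 10 7))^(-24) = (10)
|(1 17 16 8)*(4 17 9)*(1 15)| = |(1 9 4 17 16 8 15)| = 7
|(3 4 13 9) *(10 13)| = 5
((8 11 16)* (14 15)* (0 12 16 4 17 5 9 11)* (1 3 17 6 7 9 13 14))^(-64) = ((0 12 16 8)(1 3 17 5 13 14 15)(4 6 7 9 11))^(-64) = (1 15 14 13 5 17 3)(4 6 7 9 11)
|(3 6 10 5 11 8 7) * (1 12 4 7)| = 10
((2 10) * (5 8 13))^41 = ((2 10)(5 8 13))^41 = (2 10)(5 13 8)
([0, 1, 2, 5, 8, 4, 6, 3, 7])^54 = (3 7 8 4 5)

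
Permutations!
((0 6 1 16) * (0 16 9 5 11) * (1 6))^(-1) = ((16)(0 1 9 5 11))^(-1) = (16)(0 11 5 9 1)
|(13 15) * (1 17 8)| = 6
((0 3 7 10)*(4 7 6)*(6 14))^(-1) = (0 10 7 4 6 14 3)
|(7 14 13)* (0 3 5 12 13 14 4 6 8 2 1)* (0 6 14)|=8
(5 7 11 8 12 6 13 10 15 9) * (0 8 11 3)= (0 8 12 6 13 10 15 9 5 7 3)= [8, 1, 2, 0, 4, 7, 13, 3, 12, 5, 15, 11, 6, 10, 14, 9]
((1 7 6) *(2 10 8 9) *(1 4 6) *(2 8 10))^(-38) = ((10)(1 7)(4 6)(8 9))^(-38) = (10)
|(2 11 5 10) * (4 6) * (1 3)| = 4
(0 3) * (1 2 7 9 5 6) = (0 3)(1 2 7 9 5 6) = [3, 2, 7, 0, 4, 6, 1, 9, 8, 5]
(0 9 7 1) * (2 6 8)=[9, 0, 6, 3, 4, 5, 8, 1, 2, 7]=(0 9 7 1)(2 6 8)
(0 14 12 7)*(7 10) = (0 14 12 10 7) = [14, 1, 2, 3, 4, 5, 6, 0, 8, 9, 7, 11, 10, 13, 12]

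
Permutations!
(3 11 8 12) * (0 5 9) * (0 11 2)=(0 5 9 11 8 12 3 2)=[5, 1, 0, 2, 4, 9, 6, 7, 12, 11, 10, 8, 3]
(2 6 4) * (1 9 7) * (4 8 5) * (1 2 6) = [0, 9, 1, 3, 6, 4, 8, 2, 5, 7] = (1 9 7 2)(4 6 8 5)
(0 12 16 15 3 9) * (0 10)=[12, 1, 2, 9, 4, 5, 6, 7, 8, 10, 0, 11, 16, 13, 14, 3, 15]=(0 12 16 15 3 9 10)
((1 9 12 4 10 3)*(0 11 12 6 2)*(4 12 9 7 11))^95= ((12)(0 4 10 3 1 7 11 9 6 2))^95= (12)(0 7)(1 2)(3 6)(4 11)(9 10)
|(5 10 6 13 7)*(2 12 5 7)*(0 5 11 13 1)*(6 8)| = |(0 5 10 8 6 1)(2 12 11 13)| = 12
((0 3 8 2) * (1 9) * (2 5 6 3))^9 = (0 2)(1 9)(3 8 5 6)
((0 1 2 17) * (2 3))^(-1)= ((0 1 3 2 17))^(-1)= (0 17 2 3 1)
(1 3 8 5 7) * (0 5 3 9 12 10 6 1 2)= [5, 9, 0, 8, 4, 7, 1, 2, 3, 12, 6, 11, 10]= (0 5 7 2)(1 9 12 10 6)(3 8)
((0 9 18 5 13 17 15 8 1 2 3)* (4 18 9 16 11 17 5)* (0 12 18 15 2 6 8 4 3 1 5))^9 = ((0 16 11 17 2 1 6 8 5 13)(3 12 18)(4 15))^9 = (18)(0 13 5 8 6 1 2 17 11 16)(4 15)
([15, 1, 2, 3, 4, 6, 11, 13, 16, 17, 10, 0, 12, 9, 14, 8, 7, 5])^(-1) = [11, 1, 2, 3, 4, 17, 5, 16, 15, 13, 10, 6, 12, 7, 14, 0, 8, 9]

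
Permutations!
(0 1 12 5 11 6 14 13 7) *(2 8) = [1, 12, 8, 3, 4, 11, 14, 0, 2, 9, 10, 6, 5, 7, 13] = (0 1 12 5 11 6 14 13 7)(2 8)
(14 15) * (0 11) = (0 11)(14 15) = [11, 1, 2, 3, 4, 5, 6, 7, 8, 9, 10, 0, 12, 13, 15, 14]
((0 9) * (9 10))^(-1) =((0 10 9))^(-1) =(0 9 10)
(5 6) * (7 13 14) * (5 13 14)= (5 6 13)(7 14)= [0, 1, 2, 3, 4, 6, 13, 14, 8, 9, 10, 11, 12, 5, 7]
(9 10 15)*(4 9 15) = (15)(4 9 10) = [0, 1, 2, 3, 9, 5, 6, 7, 8, 10, 4, 11, 12, 13, 14, 15]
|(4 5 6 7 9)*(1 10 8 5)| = 8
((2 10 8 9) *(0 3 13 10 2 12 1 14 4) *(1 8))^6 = ((0 3 13 10 1 14 4)(8 9 12))^6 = (0 4 14 1 10 13 3)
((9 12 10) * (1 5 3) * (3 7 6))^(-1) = ((1 5 7 6 3)(9 12 10))^(-1) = (1 3 6 7 5)(9 10 12)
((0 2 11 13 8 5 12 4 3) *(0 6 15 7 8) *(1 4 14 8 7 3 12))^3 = ((0 2 11 13)(1 4 12 14 8 5)(3 6 15))^3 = (15)(0 13 11 2)(1 14)(4 8)(5 12)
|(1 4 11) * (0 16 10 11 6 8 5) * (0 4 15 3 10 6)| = |(0 16 6 8 5 4)(1 15 3 10 11)| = 30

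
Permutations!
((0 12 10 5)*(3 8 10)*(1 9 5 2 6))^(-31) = (0 5 9 1 6 2 10 8 3 12)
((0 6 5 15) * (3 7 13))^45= (0 6 5 15)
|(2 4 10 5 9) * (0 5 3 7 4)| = |(0 5 9 2)(3 7 4 10)| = 4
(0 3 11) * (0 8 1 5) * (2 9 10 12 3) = (0 2 9 10 12 3 11 8 1 5) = [2, 5, 9, 11, 4, 0, 6, 7, 1, 10, 12, 8, 3]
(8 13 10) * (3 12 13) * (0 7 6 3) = (0 7 6 3 12 13 10 8) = [7, 1, 2, 12, 4, 5, 3, 6, 0, 9, 8, 11, 13, 10]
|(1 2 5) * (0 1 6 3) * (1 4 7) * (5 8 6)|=8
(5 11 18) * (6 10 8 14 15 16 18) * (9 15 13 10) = (5 11 6 9 15 16 18)(8 14 13 10) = [0, 1, 2, 3, 4, 11, 9, 7, 14, 15, 8, 6, 12, 10, 13, 16, 18, 17, 5]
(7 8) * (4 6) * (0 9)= [9, 1, 2, 3, 6, 5, 4, 8, 7, 0]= (0 9)(4 6)(7 8)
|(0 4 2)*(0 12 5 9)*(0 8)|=7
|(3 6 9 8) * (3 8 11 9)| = 2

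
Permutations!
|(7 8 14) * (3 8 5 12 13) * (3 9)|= |(3 8 14 7 5 12 13 9)|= 8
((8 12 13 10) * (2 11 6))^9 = ((2 11 6)(8 12 13 10))^9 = (8 12 13 10)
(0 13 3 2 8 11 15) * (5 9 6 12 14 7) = (0 13 3 2 8 11 15)(5 9 6 12 14 7) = [13, 1, 8, 2, 4, 9, 12, 5, 11, 6, 10, 15, 14, 3, 7, 0]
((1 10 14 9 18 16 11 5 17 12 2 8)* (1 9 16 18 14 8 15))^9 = (18)(1 12 11 9)(2 5 14 10)(8 15 17 16)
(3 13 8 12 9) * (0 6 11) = (0 6 11)(3 13 8 12 9) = [6, 1, 2, 13, 4, 5, 11, 7, 12, 3, 10, 0, 9, 8]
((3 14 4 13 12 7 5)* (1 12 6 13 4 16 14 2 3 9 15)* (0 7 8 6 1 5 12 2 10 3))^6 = (16)(0 1 6 12)(2 13 8 7)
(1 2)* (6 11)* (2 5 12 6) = (1 5 12 6 11 2) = [0, 5, 1, 3, 4, 12, 11, 7, 8, 9, 10, 2, 6]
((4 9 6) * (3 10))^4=((3 10)(4 9 6))^4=(10)(4 9 6)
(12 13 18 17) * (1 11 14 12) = (1 11 14 12 13 18 17) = [0, 11, 2, 3, 4, 5, 6, 7, 8, 9, 10, 14, 13, 18, 12, 15, 16, 1, 17]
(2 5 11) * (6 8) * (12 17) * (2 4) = (2 5 11 4)(6 8)(12 17) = [0, 1, 5, 3, 2, 11, 8, 7, 6, 9, 10, 4, 17, 13, 14, 15, 16, 12]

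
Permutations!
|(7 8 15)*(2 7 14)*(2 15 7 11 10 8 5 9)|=14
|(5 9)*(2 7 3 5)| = |(2 7 3 5 9)| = 5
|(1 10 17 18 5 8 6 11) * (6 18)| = 15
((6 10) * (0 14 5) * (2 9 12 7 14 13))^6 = (0 14 12 2)(5 7 9 13) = ((0 13 2 9 12 7 14 5)(6 10))^6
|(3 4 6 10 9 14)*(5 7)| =|(3 4 6 10 9 14)(5 7)| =6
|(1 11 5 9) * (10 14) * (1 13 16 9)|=6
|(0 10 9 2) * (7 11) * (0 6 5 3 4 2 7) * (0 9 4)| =|(0 10 4 2 6 5 3)(7 11 9)| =21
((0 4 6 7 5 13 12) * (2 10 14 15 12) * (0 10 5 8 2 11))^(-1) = (0 11 13 5 2 8 7 6 4)(10 12 15 14)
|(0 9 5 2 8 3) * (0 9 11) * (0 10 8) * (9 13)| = 9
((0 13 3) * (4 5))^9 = ((0 13 3)(4 5))^9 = (13)(4 5)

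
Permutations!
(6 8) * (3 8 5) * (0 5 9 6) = (0 5 3 8)(6 9) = [5, 1, 2, 8, 4, 3, 9, 7, 0, 6]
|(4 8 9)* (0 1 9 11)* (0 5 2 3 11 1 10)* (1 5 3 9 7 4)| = |(0 10)(1 7 4 8 5 2 9)(3 11)| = 14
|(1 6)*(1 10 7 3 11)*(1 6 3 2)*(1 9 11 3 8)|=6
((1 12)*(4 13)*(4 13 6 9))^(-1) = (13)(1 12)(4 9 6)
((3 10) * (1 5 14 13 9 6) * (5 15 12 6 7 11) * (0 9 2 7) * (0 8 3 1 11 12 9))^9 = ((1 15 9 8 3 10)(2 7 12 6 11 5 14 13))^9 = (1 8)(2 7 12 6 11 5 14 13)(3 15)(9 10)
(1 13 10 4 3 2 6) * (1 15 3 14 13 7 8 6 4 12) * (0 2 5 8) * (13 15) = (0 2 4 14 15 3 5 8 6 13 10 12 1 7) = [2, 7, 4, 5, 14, 8, 13, 0, 6, 9, 12, 11, 1, 10, 15, 3]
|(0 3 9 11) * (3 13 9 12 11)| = |(0 13 9 3 12 11)| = 6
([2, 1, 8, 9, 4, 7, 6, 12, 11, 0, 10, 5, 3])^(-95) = [5, 1, 7, 8, 4, 9, 6, 0, 12, 11, 10, 3, 2]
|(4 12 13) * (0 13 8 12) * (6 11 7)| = 6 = |(0 13 4)(6 11 7)(8 12)|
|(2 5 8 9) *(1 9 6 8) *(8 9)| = 6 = |(1 8 6 9 2 5)|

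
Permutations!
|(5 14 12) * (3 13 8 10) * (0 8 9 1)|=|(0 8 10 3 13 9 1)(5 14 12)|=21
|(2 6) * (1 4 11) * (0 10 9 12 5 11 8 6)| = 11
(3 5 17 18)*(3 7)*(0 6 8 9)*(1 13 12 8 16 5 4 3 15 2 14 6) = (0 1 13 12 8 9)(2 14 6 16 5 17 18 7 15)(3 4) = [1, 13, 14, 4, 3, 17, 16, 15, 9, 0, 10, 11, 8, 12, 6, 2, 5, 18, 7]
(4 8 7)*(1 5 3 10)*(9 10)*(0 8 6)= (0 8 7 4 6)(1 5 3 9 10)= [8, 5, 2, 9, 6, 3, 0, 4, 7, 10, 1]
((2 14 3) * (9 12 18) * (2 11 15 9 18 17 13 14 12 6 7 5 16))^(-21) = (18)(2 3 7 17 15 16 14 6 12 11 5 13 9)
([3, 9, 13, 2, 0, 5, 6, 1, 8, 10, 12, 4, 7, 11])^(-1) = (0 4 11 13 2 3)(1 7 12 10 9)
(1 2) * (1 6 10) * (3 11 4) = [0, 2, 6, 11, 3, 5, 10, 7, 8, 9, 1, 4] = (1 2 6 10)(3 11 4)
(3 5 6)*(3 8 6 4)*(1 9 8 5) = [0, 9, 2, 1, 3, 4, 5, 7, 6, 8] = (1 9 8 6 5 4 3)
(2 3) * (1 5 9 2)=(1 5 9 2 3)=[0, 5, 3, 1, 4, 9, 6, 7, 8, 2]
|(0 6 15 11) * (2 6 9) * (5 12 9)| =|(0 5 12 9 2 6 15 11)| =8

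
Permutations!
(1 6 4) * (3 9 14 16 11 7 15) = (1 6 4)(3 9 14 16 11 7 15) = [0, 6, 2, 9, 1, 5, 4, 15, 8, 14, 10, 7, 12, 13, 16, 3, 11]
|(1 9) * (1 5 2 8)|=|(1 9 5 2 8)|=5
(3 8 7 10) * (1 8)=[0, 8, 2, 1, 4, 5, 6, 10, 7, 9, 3]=(1 8 7 10 3)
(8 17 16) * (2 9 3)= [0, 1, 9, 2, 4, 5, 6, 7, 17, 3, 10, 11, 12, 13, 14, 15, 8, 16]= (2 9 3)(8 17 16)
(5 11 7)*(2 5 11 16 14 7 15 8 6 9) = [0, 1, 5, 3, 4, 16, 9, 11, 6, 2, 10, 15, 12, 13, 7, 8, 14] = (2 5 16 14 7 11 15 8 6 9)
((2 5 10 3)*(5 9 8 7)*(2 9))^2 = (3 8 5)(7 10 9)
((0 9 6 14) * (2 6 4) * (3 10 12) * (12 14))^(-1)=((0 9 4 2 6 12 3 10 14))^(-1)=(0 14 10 3 12 6 2 4 9)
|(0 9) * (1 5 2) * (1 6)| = |(0 9)(1 5 2 6)| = 4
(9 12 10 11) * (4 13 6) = (4 13 6)(9 12 10 11) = [0, 1, 2, 3, 13, 5, 4, 7, 8, 12, 11, 9, 10, 6]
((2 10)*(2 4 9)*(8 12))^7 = ((2 10 4 9)(8 12))^7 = (2 9 4 10)(8 12)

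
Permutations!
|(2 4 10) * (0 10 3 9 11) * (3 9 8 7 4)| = |(0 10 2 3 8 7 4 9 11)| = 9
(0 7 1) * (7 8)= [8, 0, 2, 3, 4, 5, 6, 1, 7]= (0 8 7 1)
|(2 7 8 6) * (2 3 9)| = 6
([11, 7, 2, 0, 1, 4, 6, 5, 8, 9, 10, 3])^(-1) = [3, 4, 2, 11, 5, 7, 6, 1, 8, 9, 10, 0]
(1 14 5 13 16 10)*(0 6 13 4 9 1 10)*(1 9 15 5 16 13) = (0 6 1 14 16)(4 15 5) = [6, 14, 2, 3, 15, 4, 1, 7, 8, 9, 10, 11, 12, 13, 16, 5, 0]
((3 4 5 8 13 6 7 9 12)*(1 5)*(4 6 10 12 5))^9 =(13)(1 4)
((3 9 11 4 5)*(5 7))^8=(3 11 7)(4 5 9)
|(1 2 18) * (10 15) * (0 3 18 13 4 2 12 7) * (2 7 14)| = 10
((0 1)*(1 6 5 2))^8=(0 2 6 1 5)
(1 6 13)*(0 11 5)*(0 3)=(0 11 5 3)(1 6 13)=[11, 6, 2, 0, 4, 3, 13, 7, 8, 9, 10, 5, 12, 1]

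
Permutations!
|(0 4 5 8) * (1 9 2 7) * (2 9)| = 12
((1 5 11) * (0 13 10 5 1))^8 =((0 13 10 5 11))^8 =(0 5 13 11 10)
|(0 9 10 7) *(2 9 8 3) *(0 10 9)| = 4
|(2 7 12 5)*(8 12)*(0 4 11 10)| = |(0 4 11 10)(2 7 8 12 5)| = 20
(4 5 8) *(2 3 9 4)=(2 3 9 4 5 8)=[0, 1, 3, 9, 5, 8, 6, 7, 2, 4]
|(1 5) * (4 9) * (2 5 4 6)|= 6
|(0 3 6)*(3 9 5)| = |(0 9 5 3 6)| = 5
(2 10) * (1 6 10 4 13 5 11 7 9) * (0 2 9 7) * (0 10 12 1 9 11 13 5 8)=[2, 6, 4, 3, 5, 13, 12, 7, 0, 9, 11, 10, 1, 8]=(0 2 4 5 13 8)(1 6 12)(10 11)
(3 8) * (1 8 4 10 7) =[0, 8, 2, 4, 10, 5, 6, 1, 3, 9, 7] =(1 8 3 4 10 7)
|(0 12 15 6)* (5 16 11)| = 12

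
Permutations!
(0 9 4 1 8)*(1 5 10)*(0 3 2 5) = (0 9 4)(1 8 3 2 5 10) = [9, 8, 5, 2, 0, 10, 6, 7, 3, 4, 1]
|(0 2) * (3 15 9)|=|(0 2)(3 15 9)|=6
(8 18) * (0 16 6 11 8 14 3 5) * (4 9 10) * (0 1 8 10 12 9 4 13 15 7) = (0 16 6 11 10 13 15 7)(1 8 18 14 3 5)(9 12) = [16, 8, 2, 5, 4, 1, 11, 0, 18, 12, 13, 10, 9, 15, 3, 7, 6, 17, 14]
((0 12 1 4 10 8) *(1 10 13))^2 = (0 10)(1 13 4)(8 12)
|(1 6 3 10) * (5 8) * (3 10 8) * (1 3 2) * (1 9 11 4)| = 10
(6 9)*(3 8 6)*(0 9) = [9, 1, 2, 8, 4, 5, 0, 7, 6, 3] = (0 9 3 8 6)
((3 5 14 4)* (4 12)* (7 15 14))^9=((3 5 7 15 14 12 4))^9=(3 7 14 4 5 15 12)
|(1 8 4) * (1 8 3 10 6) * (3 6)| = |(1 6)(3 10)(4 8)| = 2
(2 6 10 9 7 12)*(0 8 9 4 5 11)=(0 8 9 7 12 2 6 10 4 5 11)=[8, 1, 6, 3, 5, 11, 10, 12, 9, 7, 4, 0, 2]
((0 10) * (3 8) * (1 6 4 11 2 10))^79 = (0 6 11 10 1 4 2)(3 8) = ((0 1 6 4 11 2 10)(3 8))^79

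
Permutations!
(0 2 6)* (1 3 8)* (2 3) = [3, 2, 6, 8, 4, 5, 0, 7, 1] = (0 3 8 1 2 6)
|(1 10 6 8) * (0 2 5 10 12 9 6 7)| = 5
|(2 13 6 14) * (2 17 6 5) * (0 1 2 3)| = 6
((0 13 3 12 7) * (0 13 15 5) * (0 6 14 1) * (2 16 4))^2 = ((0 15 5 6 14 1)(2 16 4)(3 12 7 13))^2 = (0 5 14)(1 15 6)(2 4 16)(3 7)(12 13)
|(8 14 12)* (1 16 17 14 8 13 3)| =7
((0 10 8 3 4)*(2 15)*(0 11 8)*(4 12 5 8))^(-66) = ((0 10)(2 15)(3 12 5 8)(4 11))^(-66) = (15)(3 5)(8 12)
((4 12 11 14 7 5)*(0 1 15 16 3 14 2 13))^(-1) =(0 13 2 11 12 4 5 7 14 3 16 15 1)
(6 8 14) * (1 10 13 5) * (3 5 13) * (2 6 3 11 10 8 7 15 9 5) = (1 8 14 3 2 6 7 15 9 5)(10 11) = [0, 8, 6, 2, 4, 1, 7, 15, 14, 5, 11, 10, 12, 13, 3, 9]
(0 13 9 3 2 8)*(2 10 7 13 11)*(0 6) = [11, 1, 8, 10, 4, 5, 0, 13, 6, 3, 7, 2, 12, 9] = (0 11 2 8 6)(3 10 7 13 9)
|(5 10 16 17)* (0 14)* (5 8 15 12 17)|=|(0 14)(5 10 16)(8 15 12 17)|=12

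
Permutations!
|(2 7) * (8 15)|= |(2 7)(8 15)|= 2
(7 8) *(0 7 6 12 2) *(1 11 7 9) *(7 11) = (0 9 1 7 8 6 12 2) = [9, 7, 0, 3, 4, 5, 12, 8, 6, 1, 10, 11, 2]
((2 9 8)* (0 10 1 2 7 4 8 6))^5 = ((0 10 1 2 9 6)(4 8 7))^5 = (0 6 9 2 1 10)(4 7 8)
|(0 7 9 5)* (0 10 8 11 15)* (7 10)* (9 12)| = |(0 10 8 11 15)(5 7 12 9)| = 20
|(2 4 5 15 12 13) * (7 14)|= 6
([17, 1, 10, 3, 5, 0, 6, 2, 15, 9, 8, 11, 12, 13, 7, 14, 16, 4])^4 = [0, 1, 14, 3, 4, 5, 6, 15, 2, 9, 7, 11, 12, 13, 8, 10, 16, 17]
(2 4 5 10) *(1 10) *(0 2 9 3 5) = (0 2 4)(1 10 9 3 5) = [2, 10, 4, 5, 0, 1, 6, 7, 8, 3, 9]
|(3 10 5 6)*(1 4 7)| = 12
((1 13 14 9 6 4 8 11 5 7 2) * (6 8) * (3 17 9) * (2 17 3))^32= ((1 13 14 2)(4 6)(5 7 17 9 8 11))^32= (5 17 8)(7 9 11)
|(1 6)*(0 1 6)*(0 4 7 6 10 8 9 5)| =9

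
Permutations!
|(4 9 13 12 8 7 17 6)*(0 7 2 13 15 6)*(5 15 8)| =|(0 7 17)(2 13 12 5 15 6 4 9 8)| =9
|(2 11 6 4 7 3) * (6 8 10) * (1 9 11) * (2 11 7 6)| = |(1 9 7 3 11 8 10 2)(4 6)| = 8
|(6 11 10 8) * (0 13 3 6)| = 7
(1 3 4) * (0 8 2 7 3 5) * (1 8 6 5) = [6, 1, 7, 4, 8, 0, 5, 3, 2] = (0 6 5)(2 7 3 4 8)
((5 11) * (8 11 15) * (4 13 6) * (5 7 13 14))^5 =((4 14 5 15 8 11 7 13 6))^5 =(4 11 14 7 5 13 15 6 8)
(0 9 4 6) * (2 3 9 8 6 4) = (0 8 6)(2 3 9) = [8, 1, 3, 9, 4, 5, 0, 7, 6, 2]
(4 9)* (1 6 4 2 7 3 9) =(1 6 4)(2 7 3 9) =[0, 6, 7, 9, 1, 5, 4, 3, 8, 2]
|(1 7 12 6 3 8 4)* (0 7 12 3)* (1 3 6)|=6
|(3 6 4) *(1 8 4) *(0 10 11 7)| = |(0 10 11 7)(1 8 4 3 6)| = 20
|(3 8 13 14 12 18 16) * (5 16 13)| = 4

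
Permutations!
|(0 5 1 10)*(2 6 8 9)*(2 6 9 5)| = |(0 2 9 6 8 5 1 10)| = 8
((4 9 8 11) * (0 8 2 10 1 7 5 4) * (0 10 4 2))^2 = (0 11 1 5 4)(2 9 8 10 7)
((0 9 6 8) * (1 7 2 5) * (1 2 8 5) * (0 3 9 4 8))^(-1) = (0 7 1 2 5 6 9 3 8 4)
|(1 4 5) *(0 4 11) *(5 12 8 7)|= 8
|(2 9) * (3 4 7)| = 6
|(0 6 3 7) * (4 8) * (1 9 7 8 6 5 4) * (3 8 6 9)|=|(0 5 4 9 7)(1 3 6 8)|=20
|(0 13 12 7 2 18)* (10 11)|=6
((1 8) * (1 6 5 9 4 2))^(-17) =((1 8 6 5 9 4 2))^(-17) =(1 9 8 4 6 2 5)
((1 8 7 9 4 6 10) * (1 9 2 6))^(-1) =(1 4 9 10 6 2 7 8) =((1 8 7 2 6 10 9 4))^(-1)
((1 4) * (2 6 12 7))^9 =((1 4)(2 6 12 7))^9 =(1 4)(2 6 12 7)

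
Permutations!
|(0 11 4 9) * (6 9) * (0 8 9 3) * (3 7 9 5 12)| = 10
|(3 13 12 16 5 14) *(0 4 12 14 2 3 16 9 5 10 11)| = 12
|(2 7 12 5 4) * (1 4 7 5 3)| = 7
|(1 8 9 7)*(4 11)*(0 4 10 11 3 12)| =4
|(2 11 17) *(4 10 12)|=|(2 11 17)(4 10 12)|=3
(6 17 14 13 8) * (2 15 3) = (2 15 3)(6 17 14 13 8) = [0, 1, 15, 2, 4, 5, 17, 7, 6, 9, 10, 11, 12, 8, 13, 3, 16, 14]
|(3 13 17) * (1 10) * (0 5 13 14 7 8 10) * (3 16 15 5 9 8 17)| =40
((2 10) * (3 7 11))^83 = ((2 10)(3 7 11))^83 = (2 10)(3 11 7)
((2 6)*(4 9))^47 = ((2 6)(4 9))^47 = (2 6)(4 9)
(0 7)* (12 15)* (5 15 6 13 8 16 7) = (0 5 15 12 6 13 8 16 7) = [5, 1, 2, 3, 4, 15, 13, 0, 16, 9, 10, 11, 6, 8, 14, 12, 7]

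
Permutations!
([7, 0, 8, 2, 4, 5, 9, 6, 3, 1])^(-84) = (0 7 6 9 1)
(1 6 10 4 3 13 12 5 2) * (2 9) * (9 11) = (1 6 10 4 3 13 12 5 11 9 2) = [0, 6, 1, 13, 3, 11, 10, 7, 8, 2, 4, 9, 5, 12]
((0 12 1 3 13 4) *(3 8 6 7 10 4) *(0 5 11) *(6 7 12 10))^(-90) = (13)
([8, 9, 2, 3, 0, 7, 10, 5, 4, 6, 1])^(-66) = (1 6)(9 10)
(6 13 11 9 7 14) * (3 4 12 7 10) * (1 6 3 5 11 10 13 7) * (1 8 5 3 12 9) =[0, 6, 2, 4, 9, 11, 7, 14, 5, 13, 3, 1, 8, 10, 12] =(1 6 7 14 12 8 5 11)(3 4 9 13 10)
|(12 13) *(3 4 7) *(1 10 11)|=|(1 10 11)(3 4 7)(12 13)|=6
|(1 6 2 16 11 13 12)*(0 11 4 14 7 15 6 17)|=|(0 11 13 12 1 17)(2 16 4 14 7 15 6)|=42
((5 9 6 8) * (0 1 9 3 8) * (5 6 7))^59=((0 1 9 7 5 3 8 6))^59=(0 7 8 1 5 6 9 3)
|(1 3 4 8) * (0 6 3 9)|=7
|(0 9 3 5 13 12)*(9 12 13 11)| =4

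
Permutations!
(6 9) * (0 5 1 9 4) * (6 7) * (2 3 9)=(0 5 1 2 3 9 7 6 4)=[5, 2, 3, 9, 0, 1, 4, 6, 8, 7]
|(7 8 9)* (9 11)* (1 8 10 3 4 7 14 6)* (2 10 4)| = |(1 8 11 9 14 6)(2 10 3)(4 7)| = 6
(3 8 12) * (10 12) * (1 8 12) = (1 8 10)(3 12) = [0, 8, 2, 12, 4, 5, 6, 7, 10, 9, 1, 11, 3]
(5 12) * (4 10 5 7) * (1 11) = [0, 11, 2, 3, 10, 12, 6, 4, 8, 9, 5, 1, 7] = (1 11)(4 10 5 12 7)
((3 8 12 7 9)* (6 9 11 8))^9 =((3 6 9)(7 11 8 12))^9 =(7 11 8 12)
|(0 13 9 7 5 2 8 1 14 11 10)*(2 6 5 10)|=10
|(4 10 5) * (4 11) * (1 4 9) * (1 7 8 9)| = |(1 4 10 5 11)(7 8 9)| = 15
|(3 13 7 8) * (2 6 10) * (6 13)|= 7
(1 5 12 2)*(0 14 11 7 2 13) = (0 14 11 7 2 1 5 12 13) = [14, 5, 1, 3, 4, 12, 6, 2, 8, 9, 10, 7, 13, 0, 11]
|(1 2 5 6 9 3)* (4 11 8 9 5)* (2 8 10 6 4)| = |(1 8 9 3)(4 11 10 6 5)| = 20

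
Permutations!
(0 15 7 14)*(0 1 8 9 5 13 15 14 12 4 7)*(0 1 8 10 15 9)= (0 14 8)(1 10 15)(4 7 12)(5 13 9)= [14, 10, 2, 3, 7, 13, 6, 12, 0, 5, 15, 11, 4, 9, 8, 1]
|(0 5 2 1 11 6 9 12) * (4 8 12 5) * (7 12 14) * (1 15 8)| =|(0 4 1 11 6 9 5 2 15 8 14 7 12)| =13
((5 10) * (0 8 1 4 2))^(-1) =(0 2 4 1 8)(5 10)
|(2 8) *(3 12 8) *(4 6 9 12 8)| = 12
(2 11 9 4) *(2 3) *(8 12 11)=(2 8 12 11 9 4 3)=[0, 1, 8, 2, 3, 5, 6, 7, 12, 4, 10, 9, 11]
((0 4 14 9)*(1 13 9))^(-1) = ((0 4 14 1 13 9))^(-1) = (0 9 13 1 14 4)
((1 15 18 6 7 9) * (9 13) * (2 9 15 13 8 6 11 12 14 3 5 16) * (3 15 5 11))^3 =(1 16)(2 13)(3 14)(5 9)(11 15)(12 18) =((1 13 5 16 2 9)(3 11 12 14 15 18)(6 7 8))^3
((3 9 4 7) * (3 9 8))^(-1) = ((3 8)(4 7 9))^(-1) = (3 8)(4 9 7)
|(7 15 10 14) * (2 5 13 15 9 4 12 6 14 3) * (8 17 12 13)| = 14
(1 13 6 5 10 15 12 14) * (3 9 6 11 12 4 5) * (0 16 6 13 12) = [16, 12, 2, 9, 5, 10, 3, 7, 8, 13, 15, 0, 14, 11, 1, 4, 6] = (0 16 6 3 9 13 11)(1 12 14)(4 5 10 15)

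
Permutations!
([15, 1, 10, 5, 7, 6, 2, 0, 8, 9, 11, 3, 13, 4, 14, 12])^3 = (0 13)(2 3)(4 15)(5 10)(6 11)(7 12)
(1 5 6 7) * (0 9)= (0 9)(1 5 6 7)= [9, 5, 2, 3, 4, 6, 7, 1, 8, 0]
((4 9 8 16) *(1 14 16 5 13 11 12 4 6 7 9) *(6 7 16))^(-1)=(1 4 12 11 13 5 8 9 7 16 6 14)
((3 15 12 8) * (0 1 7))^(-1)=((0 1 7)(3 15 12 8))^(-1)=(0 7 1)(3 8 12 15)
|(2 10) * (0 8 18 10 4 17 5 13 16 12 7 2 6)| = 40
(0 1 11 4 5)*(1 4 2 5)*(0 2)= (0 4 1 11)(2 5)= [4, 11, 5, 3, 1, 2, 6, 7, 8, 9, 10, 0]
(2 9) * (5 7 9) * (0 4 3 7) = (0 4 3 7 9 2 5) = [4, 1, 5, 7, 3, 0, 6, 9, 8, 2]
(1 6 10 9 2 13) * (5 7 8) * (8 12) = (1 6 10 9 2 13)(5 7 12 8) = [0, 6, 13, 3, 4, 7, 10, 12, 5, 2, 9, 11, 8, 1]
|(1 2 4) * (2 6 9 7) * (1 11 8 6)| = 7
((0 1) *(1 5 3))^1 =((0 5 3 1))^1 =(0 5 3 1)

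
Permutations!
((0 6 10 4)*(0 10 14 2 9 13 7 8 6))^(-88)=(2 7 14 13 6 9 8)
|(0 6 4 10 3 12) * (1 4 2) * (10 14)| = 9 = |(0 6 2 1 4 14 10 3 12)|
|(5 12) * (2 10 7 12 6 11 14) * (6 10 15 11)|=4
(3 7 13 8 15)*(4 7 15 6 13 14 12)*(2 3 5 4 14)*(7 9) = (2 3 15 5 4 9 7)(6 13 8)(12 14) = [0, 1, 3, 15, 9, 4, 13, 2, 6, 7, 10, 11, 14, 8, 12, 5]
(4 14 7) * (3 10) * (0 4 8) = (0 4 14 7 8)(3 10) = [4, 1, 2, 10, 14, 5, 6, 8, 0, 9, 3, 11, 12, 13, 7]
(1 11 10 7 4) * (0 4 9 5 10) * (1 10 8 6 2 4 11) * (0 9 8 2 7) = (0 11 9 5 2 4 10)(6 7 8) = [11, 1, 4, 3, 10, 2, 7, 8, 6, 5, 0, 9]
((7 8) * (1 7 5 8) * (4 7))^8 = ((1 4 7)(5 8))^8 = (8)(1 7 4)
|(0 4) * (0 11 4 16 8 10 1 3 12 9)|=8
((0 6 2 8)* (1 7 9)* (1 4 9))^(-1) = (0 8 2 6)(1 7)(4 9)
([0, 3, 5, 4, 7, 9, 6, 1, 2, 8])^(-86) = [0, 4, 9, 7, 1, 8, 6, 3, 5, 2]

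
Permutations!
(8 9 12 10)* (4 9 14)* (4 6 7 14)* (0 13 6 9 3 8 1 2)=(0 13 6 7 14 9 12 10 1 2)(3 8 4)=[13, 2, 0, 8, 3, 5, 7, 14, 4, 12, 1, 11, 10, 6, 9]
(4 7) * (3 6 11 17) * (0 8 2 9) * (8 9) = [9, 1, 8, 6, 7, 5, 11, 4, 2, 0, 10, 17, 12, 13, 14, 15, 16, 3] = (0 9)(2 8)(3 6 11 17)(4 7)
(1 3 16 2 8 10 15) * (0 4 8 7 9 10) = (0 4 8)(1 3 16 2 7 9 10 15) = [4, 3, 7, 16, 8, 5, 6, 9, 0, 10, 15, 11, 12, 13, 14, 1, 2]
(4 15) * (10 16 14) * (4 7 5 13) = (4 15 7 5 13)(10 16 14) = [0, 1, 2, 3, 15, 13, 6, 5, 8, 9, 16, 11, 12, 4, 10, 7, 14]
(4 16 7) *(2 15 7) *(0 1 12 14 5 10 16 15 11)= (0 1 12 14 5 10 16 2 11)(4 15 7)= [1, 12, 11, 3, 15, 10, 6, 4, 8, 9, 16, 0, 14, 13, 5, 7, 2]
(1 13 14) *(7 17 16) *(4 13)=(1 4 13 14)(7 17 16)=[0, 4, 2, 3, 13, 5, 6, 17, 8, 9, 10, 11, 12, 14, 1, 15, 7, 16]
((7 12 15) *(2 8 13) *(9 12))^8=(15)(2 13 8)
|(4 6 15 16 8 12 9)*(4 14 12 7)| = 6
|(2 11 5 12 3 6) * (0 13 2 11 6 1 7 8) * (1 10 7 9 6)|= |(0 13 2 1 9 6 11 5 12 3 10 7 8)|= 13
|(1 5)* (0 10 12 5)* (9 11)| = 10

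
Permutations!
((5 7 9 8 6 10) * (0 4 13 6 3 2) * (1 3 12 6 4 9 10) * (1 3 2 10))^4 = ((0 9 8 12 6 3 10 5 7 1 2)(4 13))^4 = (13)(0 6 7 9 3 1 8 10 2 12 5)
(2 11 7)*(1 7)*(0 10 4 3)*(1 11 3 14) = (0 10 4 14 1 7 2 3) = [10, 7, 3, 0, 14, 5, 6, 2, 8, 9, 4, 11, 12, 13, 1]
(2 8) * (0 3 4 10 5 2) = (0 3 4 10 5 2 8) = [3, 1, 8, 4, 10, 2, 6, 7, 0, 9, 5]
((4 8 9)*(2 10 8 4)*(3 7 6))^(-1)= ((2 10 8 9)(3 7 6))^(-1)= (2 9 8 10)(3 6 7)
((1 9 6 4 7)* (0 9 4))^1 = (0 9 6)(1 4 7)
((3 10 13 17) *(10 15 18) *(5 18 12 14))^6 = ((3 15 12 14 5 18 10 13 17))^6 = (3 10 14)(5 15 13)(12 17 18)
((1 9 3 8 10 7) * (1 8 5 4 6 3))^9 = (10)(1 9)(3 5 4 6)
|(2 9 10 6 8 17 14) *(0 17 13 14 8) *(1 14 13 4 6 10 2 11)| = |(0 17 8 4 6)(1 14 11)(2 9)| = 30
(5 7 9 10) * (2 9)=[0, 1, 9, 3, 4, 7, 6, 2, 8, 10, 5]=(2 9 10 5 7)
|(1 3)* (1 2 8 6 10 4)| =7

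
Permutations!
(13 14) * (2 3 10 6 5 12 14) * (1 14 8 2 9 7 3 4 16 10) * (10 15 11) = (1 14 13 9 7 3)(2 4 16 15 11 10 6 5 12 8) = [0, 14, 4, 1, 16, 12, 5, 3, 2, 7, 6, 10, 8, 9, 13, 11, 15]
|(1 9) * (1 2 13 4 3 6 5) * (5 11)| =9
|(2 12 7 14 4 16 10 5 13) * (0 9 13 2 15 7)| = 12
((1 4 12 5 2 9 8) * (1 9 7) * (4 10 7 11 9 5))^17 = (1 7 10)(2 9 5 11 8)(4 12)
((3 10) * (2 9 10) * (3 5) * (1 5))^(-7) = ((1 5 3 2 9 10))^(-7) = (1 10 9 2 3 5)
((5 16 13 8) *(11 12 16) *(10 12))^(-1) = ((5 11 10 12 16 13 8))^(-1) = (5 8 13 16 12 10 11)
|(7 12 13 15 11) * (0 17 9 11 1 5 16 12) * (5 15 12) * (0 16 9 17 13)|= 30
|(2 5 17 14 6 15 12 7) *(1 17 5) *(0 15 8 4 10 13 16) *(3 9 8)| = 16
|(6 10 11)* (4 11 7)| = |(4 11 6 10 7)| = 5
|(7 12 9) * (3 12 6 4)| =6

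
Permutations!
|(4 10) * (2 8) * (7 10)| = 6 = |(2 8)(4 7 10)|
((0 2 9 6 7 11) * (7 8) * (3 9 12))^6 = ((0 2 12 3 9 6 8 7 11))^6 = (0 8 3)(2 7 9)(6 12 11)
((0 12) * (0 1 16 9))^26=((0 12 1 16 9))^26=(0 12 1 16 9)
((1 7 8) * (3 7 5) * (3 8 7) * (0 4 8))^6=((0 4 8 1 5))^6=(0 4 8 1 5)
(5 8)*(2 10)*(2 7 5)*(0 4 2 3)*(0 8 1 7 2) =(0 4)(1 7 5)(2 10)(3 8) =[4, 7, 10, 8, 0, 1, 6, 5, 3, 9, 2]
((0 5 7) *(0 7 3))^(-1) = (7)(0 3 5)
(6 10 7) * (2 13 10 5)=(2 13 10 7 6 5)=[0, 1, 13, 3, 4, 2, 5, 6, 8, 9, 7, 11, 12, 10]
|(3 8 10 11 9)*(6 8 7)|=7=|(3 7 6 8 10 11 9)|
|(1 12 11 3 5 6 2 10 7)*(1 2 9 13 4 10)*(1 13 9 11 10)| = 28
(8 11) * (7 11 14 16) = (7 11 8 14 16) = [0, 1, 2, 3, 4, 5, 6, 11, 14, 9, 10, 8, 12, 13, 16, 15, 7]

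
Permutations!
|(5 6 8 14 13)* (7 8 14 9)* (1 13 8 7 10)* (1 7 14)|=20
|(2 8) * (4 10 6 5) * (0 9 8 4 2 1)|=|(0 9 8 1)(2 4 10 6 5)|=20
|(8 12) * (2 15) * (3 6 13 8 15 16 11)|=|(2 16 11 3 6 13 8 12 15)|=9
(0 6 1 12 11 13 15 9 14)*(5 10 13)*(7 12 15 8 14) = [6, 15, 2, 3, 4, 10, 1, 12, 14, 7, 13, 5, 11, 8, 0, 9] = (0 6 1 15 9 7 12 11 5 10 13 8 14)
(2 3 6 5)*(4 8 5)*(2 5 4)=[0, 1, 3, 6, 8, 5, 2, 7, 4]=(2 3 6)(4 8)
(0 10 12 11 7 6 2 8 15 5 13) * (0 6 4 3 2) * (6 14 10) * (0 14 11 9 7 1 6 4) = (0 4 3 2 8 15 5 13 11 1 6 14 10 12 9 7) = [4, 6, 8, 2, 3, 13, 14, 0, 15, 7, 12, 1, 9, 11, 10, 5]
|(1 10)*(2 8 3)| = |(1 10)(2 8 3)| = 6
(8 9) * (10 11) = [0, 1, 2, 3, 4, 5, 6, 7, 9, 8, 11, 10] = (8 9)(10 11)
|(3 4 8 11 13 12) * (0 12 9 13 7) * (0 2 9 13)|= 9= |(13)(0 12 3 4 8 11 7 2 9)|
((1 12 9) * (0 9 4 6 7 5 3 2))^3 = ((0 9 1 12 4 6 7 5 3 2))^3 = (0 12 7 2 1 6 3 9 4 5)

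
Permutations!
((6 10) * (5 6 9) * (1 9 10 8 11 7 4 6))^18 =(4 11 6 7 8)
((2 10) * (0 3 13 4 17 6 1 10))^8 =(0 2 10 1 6 17 4 13 3)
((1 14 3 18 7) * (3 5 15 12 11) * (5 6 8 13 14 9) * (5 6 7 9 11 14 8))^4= ((1 11 3 18 9 6 5 15 12 14 7)(8 13))^4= (1 9 12 11 6 14 3 5 7 18 15)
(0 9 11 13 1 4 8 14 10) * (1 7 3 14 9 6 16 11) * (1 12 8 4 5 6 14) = (0 14 10)(1 5 6 16 11 13 7 3)(8 9 12) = [14, 5, 2, 1, 4, 6, 16, 3, 9, 12, 0, 13, 8, 7, 10, 15, 11]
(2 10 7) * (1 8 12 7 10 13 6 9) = (1 8 12 7 2 13 6 9) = [0, 8, 13, 3, 4, 5, 9, 2, 12, 1, 10, 11, 7, 6]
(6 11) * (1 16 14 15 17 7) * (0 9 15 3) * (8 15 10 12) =(0 9 10 12 8 15 17 7 1 16 14 3)(6 11) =[9, 16, 2, 0, 4, 5, 11, 1, 15, 10, 12, 6, 8, 13, 3, 17, 14, 7]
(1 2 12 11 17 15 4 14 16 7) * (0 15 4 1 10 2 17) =(0 15 1 17 4 14 16 7 10 2 12 11) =[15, 17, 12, 3, 14, 5, 6, 10, 8, 9, 2, 0, 11, 13, 16, 1, 7, 4]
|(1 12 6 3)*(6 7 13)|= |(1 12 7 13 6 3)|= 6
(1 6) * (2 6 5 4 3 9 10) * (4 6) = (1 5 6)(2 4 3 9 10) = [0, 5, 4, 9, 3, 6, 1, 7, 8, 10, 2]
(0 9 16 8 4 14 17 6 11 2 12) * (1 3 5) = (0 9 16 8 4 14 17 6 11 2 12)(1 3 5) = [9, 3, 12, 5, 14, 1, 11, 7, 4, 16, 10, 2, 0, 13, 17, 15, 8, 6]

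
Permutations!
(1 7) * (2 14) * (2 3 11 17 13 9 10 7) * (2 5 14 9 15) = [0, 5, 9, 11, 4, 14, 6, 1, 8, 10, 7, 17, 12, 15, 3, 2, 16, 13] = (1 5 14 3 11 17 13 15 2 9 10 7)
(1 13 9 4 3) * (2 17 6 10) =(1 13 9 4 3)(2 17 6 10) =[0, 13, 17, 1, 3, 5, 10, 7, 8, 4, 2, 11, 12, 9, 14, 15, 16, 6]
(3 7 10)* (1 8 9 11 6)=(1 8 9 11 6)(3 7 10)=[0, 8, 2, 7, 4, 5, 1, 10, 9, 11, 3, 6]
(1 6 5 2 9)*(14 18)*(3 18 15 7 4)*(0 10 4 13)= [10, 6, 9, 18, 3, 2, 5, 13, 8, 1, 4, 11, 12, 0, 15, 7, 16, 17, 14]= (0 10 4 3 18 14 15 7 13)(1 6 5 2 9)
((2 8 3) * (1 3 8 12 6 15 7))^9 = ((1 3 2 12 6 15 7))^9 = (1 2 6 7 3 12 15)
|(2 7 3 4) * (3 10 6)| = 6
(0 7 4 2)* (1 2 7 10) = (0 10 1 2)(4 7) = [10, 2, 0, 3, 7, 5, 6, 4, 8, 9, 1]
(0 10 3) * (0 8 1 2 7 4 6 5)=(0 10 3 8 1 2 7 4 6 5)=[10, 2, 7, 8, 6, 0, 5, 4, 1, 9, 3]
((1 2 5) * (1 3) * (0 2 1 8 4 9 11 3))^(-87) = (3 9 8 11 4)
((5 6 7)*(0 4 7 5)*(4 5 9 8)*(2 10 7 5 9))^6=(0 2 4)(5 9 10)(6 8 7)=((0 9 8 4 5 6 2 10 7))^6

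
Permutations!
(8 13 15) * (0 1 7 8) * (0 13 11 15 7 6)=(0 1 6)(7 8 11 15 13)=[1, 6, 2, 3, 4, 5, 0, 8, 11, 9, 10, 15, 12, 7, 14, 13]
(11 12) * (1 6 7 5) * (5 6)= (1 5)(6 7)(11 12)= [0, 5, 2, 3, 4, 1, 7, 6, 8, 9, 10, 12, 11]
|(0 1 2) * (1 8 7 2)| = |(0 8 7 2)| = 4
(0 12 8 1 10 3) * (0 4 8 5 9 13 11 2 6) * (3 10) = (0 12 5 9 13 11 2 6)(1 3 4 8) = [12, 3, 6, 4, 8, 9, 0, 7, 1, 13, 10, 2, 5, 11]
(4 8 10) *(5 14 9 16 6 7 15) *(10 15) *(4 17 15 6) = (4 8 6 7 10 17 15 5 14 9 16) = [0, 1, 2, 3, 8, 14, 7, 10, 6, 16, 17, 11, 12, 13, 9, 5, 4, 15]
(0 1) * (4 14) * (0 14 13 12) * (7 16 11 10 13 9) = (0 1 14 4 9 7 16 11 10 13 12) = [1, 14, 2, 3, 9, 5, 6, 16, 8, 7, 13, 10, 0, 12, 4, 15, 11]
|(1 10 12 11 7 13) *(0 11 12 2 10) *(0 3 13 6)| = |(0 11 7 6)(1 3 13)(2 10)| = 12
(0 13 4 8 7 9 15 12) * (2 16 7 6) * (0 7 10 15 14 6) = (0 13 4 8)(2 16 10 15 12 7 9 14 6) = [13, 1, 16, 3, 8, 5, 2, 9, 0, 14, 15, 11, 7, 4, 6, 12, 10]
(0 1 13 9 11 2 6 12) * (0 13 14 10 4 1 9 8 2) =[9, 14, 6, 3, 1, 5, 12, 7, 2, 11, 4, 0, 13, 8, 10] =(0 9 11)(1 14 10 4)(2 6 12 13 8)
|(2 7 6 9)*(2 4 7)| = |(4 7 6 9)| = 4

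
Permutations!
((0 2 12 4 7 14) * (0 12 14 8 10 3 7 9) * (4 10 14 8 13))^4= ((0 2 8 14 12 10 3 7 13 4 9))^4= (0 12 13 2 10 4 8 3 9 14 7)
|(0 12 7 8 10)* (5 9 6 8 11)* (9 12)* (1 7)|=|(0 9 6 8 10)(1 7 11 5 12)|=5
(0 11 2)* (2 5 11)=(0 2)(5 11)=[2, 1, 0, 3, 4, 11, 6, 7, 8, 9, 10, 5]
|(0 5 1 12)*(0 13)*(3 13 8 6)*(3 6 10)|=8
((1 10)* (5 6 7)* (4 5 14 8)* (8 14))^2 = (14)(4 6 8 5 7)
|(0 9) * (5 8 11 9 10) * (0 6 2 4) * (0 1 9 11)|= |(11)(0 10 5 8)(1 9 6 2 4)|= 20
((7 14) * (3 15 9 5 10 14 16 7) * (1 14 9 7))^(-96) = (16)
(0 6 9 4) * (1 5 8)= (0 6 9 4)(1 5 8)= [6, 5, 2, 3, 0, 8, 9, 7, 1, 4]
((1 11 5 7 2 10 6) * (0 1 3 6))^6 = (0 10 2 7 5 11 1)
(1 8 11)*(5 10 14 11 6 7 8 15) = (1 15 5 10 14 11)(6 7 8) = [0, 15, 2, 3, 4, 10, 7, 8, 6, 9, 14, 1, 12, 13, 11, 5]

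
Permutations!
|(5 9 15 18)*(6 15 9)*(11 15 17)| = 6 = |(5 6 17 11 15 18)|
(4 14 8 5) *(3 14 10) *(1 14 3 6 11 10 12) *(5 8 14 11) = [0, 11, 2, 3, 12, 4, 5, 7, 8, 9, 6, 10, 1, 13, 14] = (14)(1 11 10 6 5 4 12)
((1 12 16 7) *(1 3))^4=(1 3 7 16 12)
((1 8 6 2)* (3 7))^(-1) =((1 8 6 2)(3 7))^(-1) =(1 2 6 8)(3 7)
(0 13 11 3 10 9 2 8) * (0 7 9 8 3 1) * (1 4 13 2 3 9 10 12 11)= (0 2 9 3 12 11 4 13 1)(7 10 8)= [2, 0, 9, 12, 13, 5, 6, 10, 7, 3, 8, 4, 11, 1]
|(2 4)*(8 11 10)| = 6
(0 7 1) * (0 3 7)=(1 3 7)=[0, 3, 2, 7, 4, 5, 6, 1]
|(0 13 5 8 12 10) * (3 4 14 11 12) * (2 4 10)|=|(0 13 5 8 3 10)(2 4 14 11 12)|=30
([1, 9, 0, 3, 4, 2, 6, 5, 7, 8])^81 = (0 7 1 5 9 2 8)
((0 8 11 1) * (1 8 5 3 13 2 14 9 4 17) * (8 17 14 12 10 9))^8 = (0 4 3 8 2 17 10)(1 9 5 14 13 11 12)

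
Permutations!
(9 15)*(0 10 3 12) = (0 10 3 12)(9 15) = [10, 1, 2, 12, 4, 5, 6, 7, 8, 15, 3, 11, 0, 13, 14, 9]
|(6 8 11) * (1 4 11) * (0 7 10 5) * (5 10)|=15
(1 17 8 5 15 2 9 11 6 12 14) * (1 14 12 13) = (1 17 8 5 15 2 9 11 6 13) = [0, 17, 9, 3, 4, 15, 13, 7, 5, 11, 10, 6, 12, 1, 14, 2, 16, 8]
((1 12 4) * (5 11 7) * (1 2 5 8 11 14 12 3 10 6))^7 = ((1 3 10 6)(2 5 14 12 4)(7 8 11))^7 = (1 6 10 3)(2 14 4 5 12)(7 8 11)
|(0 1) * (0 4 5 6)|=|(0 1 4 5 6)|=5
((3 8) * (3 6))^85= ((3 8 6))^85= (3 8 6)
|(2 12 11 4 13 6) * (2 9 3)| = |(2 12 11 4 13 6 9 3)| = 8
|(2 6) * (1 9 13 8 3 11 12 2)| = |(1 9 13 8 3 11 12 2 6)| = 9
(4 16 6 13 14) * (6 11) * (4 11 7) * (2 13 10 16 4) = [0, 1, 13, 3, 4, 5, 10, 2, 8, 9, 16, 6, 12, 14, 11, 15, 7] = (2 13 14 11 6 10 16 7)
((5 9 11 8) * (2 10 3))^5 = (2 3 10)(5 9 11 8)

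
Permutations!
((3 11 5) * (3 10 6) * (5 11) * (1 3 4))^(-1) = (11)(1 4 6 10 5 3)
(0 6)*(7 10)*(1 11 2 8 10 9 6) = (0 1 11 2 8 10 7 9 6) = [1, 11, 8, 3, 4, 5, 0, 9, 10, 6, 7, 2]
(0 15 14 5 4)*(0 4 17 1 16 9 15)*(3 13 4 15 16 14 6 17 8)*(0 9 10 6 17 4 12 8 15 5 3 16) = (0 9)(1 14 3 13 12 8 16 10 6 4 5 15 17) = [9, 14, 2, 13, 5, 15, 4, 7, 16, 0, 6, 11, 8, 12, 3, 17, 10, 1]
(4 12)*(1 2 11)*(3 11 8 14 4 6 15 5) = (1 2 8 14 4 12 6 15 5 3 11) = [0, 2, 8, 11, 12, 3, 15, 7, 14, 9, 10, 1, 6, 13, 4, 5]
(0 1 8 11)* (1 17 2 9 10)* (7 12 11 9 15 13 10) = [17, 8, 15, 3, 4, 5, 6, 12, 9, 7, 1, 0, 11, 10, 14, 13, 16, 2] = (0 17 2 15 13 10 1 8 9 7 12 11)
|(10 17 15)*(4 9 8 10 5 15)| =|(4 9 8 10 17)(5 15)| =10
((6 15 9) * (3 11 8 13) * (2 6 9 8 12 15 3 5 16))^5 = (2 15)(3 13)(5 11)(6 8)(12 16)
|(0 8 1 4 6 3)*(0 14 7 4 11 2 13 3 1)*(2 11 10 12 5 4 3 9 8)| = 30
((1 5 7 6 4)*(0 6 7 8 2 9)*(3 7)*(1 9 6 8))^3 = ((0 8 2 6 4 9)(1 5)(3 7))^3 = (0 6)(1 5)(2 9)(3 7)(4 8)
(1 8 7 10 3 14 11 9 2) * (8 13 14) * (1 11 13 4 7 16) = (1 4 7 10 3 8 16)(2 11 9)(13 14) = [0, 4, 11, 8, 7, 5, 6, 10, 16, 2, 3, 9, 12, 14, 13, 15, 1]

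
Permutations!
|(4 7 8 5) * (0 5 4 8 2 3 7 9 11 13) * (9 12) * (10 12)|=9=|(0 5 8 4 10 12 9 11 13)(2 3 7)|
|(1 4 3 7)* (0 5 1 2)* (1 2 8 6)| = |(0 5 2)(1 4 3 7 8 6)| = 6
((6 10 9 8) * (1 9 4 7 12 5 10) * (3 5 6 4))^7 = ((1 9 8 4 7 12 6)(3 5 10))^7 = (12)(3 5 10)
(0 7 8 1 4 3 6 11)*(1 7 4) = (0 4 3 6 11)(7 8) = [4, 1, 2, 6, 3, 5, 11, 8, 7, 9, 10, 0]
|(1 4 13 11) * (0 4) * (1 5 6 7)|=8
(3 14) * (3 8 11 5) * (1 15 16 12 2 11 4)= (1 15 16 12 2 11 5 3 14 8 4)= [0, 15, 11, 14, 1, 3, 6, 7, 4, 9, 10, 5, 2, 13, 8, 16, 12]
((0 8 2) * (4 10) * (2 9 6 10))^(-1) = (0 2 4 10 6 9 8)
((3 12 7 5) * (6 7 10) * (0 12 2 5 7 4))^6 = ((0 12 10 6 4)(2 5 3))^6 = (0 12 10 6 4)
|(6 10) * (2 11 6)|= 4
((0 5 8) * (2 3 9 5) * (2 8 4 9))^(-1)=((0 8)(2 3)(4 9 5))^(-1)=(0 8)(2 3)(4 5 9)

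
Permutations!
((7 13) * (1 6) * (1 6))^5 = ((7 13))^5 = (7 13)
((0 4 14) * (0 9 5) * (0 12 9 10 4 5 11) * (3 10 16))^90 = ((0 5 12 9 11)(3 10 4 14 16))^90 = (16)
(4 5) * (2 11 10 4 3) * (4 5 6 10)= [0, 1, 11, 2, 6, 3, 10, 7, 8, 9, 5, 4]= (2 11 4 6 10 5 3)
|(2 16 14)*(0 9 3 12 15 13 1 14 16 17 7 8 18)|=13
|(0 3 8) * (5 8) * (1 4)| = |(0 3 5 8)(1 4)| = 4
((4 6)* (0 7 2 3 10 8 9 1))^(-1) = (0 1 9 8 10 3 2 7)(4 6)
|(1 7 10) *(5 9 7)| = 5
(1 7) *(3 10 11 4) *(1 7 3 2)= (1 3 10 11 4 2)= [0, 3, 1, 10, 2, 5, 6, 7, 8, 9, 11, 4]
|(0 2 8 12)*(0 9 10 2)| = 5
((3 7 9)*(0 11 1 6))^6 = ((0 11 1 6)(3 7 9))^6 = (0 1)(6 11)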